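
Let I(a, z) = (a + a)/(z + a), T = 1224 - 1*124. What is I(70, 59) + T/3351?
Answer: 203680/144093 ≈ 1.4135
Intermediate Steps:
T = 1100 (T = 1224 - 124 = 1100)
I(a, z) = 2*a/(a + z) (I(a, z) = (2*a)/(a + z) = 2*a/(a + z))
I(70, 59) + T/3351 = 2*70/(70 + 59) + 1100/3351 = 2*70/129 + 1100*(1/3351) = 2*70*(1/129) + 1100/3351 = 140/129 + 1100/3351 = 203680/144093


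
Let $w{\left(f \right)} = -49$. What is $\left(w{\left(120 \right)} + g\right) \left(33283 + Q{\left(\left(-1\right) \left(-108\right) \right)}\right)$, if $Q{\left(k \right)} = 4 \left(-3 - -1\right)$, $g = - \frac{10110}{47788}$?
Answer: $- \frac{39126774775}{23894} \approx -1.6375 \cdot 10^{6}$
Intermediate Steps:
$g = - \frac{5055}{23894}$ ($g = \left(-10110\right) \frac{1}{47788} = - \frac{5055}{23894} \approx -0.21156$)
$Q{\left(k \right)} = -8$ ($Q{\left(k \right)} = 4 \left(-3 + 1\right) = 4 \left(-2\right) = -8$)
$\left(w{\left(120 \right)} + g\right) \left(33283 + Q{\left(\left(-1\right) \left(-108\right) \right)}\right) = \left(-49 - \frac{5055}{23894}\right) \left(33283 - 8\right) = \left(- \frac{1175861}{23894}\right) 33275 = - \frac{39126774775}{23894}$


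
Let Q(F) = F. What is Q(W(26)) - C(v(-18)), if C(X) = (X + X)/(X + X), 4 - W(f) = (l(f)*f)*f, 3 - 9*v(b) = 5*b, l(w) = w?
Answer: -17573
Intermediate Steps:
v(b) = ⅓ - 5*b/9
W(f) = 4 - f³ (W(f) = 4 - f*f*f = 4 - f²*f = 4 - f³)
C(X) = 1 (C(X) = (2*X)/((2*X)) = (2*X)*(1/(2*X)) = 1)
Q(W(26)) - C(v(-18)) = (4 - 1*26³) - 1*1 = (4 - 1*17576) - 1 = (4 - 17576) - 1 = -17572 - 1 = -17573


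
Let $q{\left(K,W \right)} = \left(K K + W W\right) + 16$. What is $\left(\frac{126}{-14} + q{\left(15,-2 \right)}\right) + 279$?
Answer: $515$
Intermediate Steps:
$q{\left(K,W \right)} = 16 + K^{2} + W^{2}$ ($q{\left(K,W \right)} = \left(K^{2} + W^{2}\right) + 16 = 16 + K^{2} + W^{2}$)
$\left(\frac{126}{-14} + q{\left(15,-2 \right)}\right) + 279 = \left(\frac{126}{-14} + \left(16 + 15^{2} + \left(-2\right)^{2}\right)\right) + 279 = \left(126 \left(- \frac{1}{14}\right) + \left(16 + 225 + 4\right)\right) + 279 = \left(-9 + 245\right) + 279 = 236 + 279 = 515$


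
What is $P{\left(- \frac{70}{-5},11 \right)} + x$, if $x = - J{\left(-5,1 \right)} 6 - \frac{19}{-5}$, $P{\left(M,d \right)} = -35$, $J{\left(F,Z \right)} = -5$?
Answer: $- \frac{6}{5} \approx -1.2$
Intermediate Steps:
$x = \frac{169}{5}$ ($x = \left(-1\right) \left(-5\right) 6 - \frac{19}{-5} = 5 \cdot 6 - - \frac{19}{5} = 30 + \frac{19}{5} = \frac{169}{5} \approx 33.8$)
$P{\left(- \frac{70}{-5},11 \right)} + x = -35 + \frac{169}{5} = - \frac{6}{5}$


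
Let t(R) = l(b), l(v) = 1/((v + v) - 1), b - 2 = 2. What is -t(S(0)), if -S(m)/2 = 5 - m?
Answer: -1/7 ≈ -0.14286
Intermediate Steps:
b = 4 (b = 2 + 2 = 4)
l(v) = 1/(-1 + 2*v) (l(v) = 1/(2*v - 1) = 1/(-1 + 2*v))
S(m) = -10 + 2*m (S(m) = -2*(5 - m) = -10 + 2*m)
t(R) = 1/7 (t(R) = 1/(-1 + 2*4) = 1/(-1 + 8) = 1/7)
-t(S(0)) = -1*1/7 = -1/7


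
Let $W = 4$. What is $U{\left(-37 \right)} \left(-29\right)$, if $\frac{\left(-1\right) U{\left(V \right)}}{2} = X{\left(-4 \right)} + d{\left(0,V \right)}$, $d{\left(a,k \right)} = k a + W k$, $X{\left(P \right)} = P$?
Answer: $-8816$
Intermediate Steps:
$d{\left(a,k \right)} = 4 k + a k$ ($d{\left(a,k \right)} = k a + 4 k = a k + 4 k = 4 k + a k$)
$U{\left(V \right)} = 8 - 8 V$ ($U{\left(V \right)} = - 2 \left(-4 + V \left(4 + 0\right)\right) = - 2 \left(-4 + V 4\right) = - 2 \left(-4 + 4 V\right) = 8 - 8 V$)
$U{\left(-37 \right)} \left(-29\right) = \left(8 - -296\right) \left(-29\right) = \left(8 + 296\right) \left(-29\right) = 304 \left(-29\right) = -8816$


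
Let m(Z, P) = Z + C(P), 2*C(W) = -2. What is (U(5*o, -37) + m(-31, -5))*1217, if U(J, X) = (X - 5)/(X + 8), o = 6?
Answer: -1078262/29 ≈ -37181.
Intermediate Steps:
C(W) = -1 (C(W) = (½)*(-2) = -1)
m(Z, P) = -1 + Z (m(Z, P) = Z - 1 = -1 + Z)
U(J, X) = (-5 + X)/(8 + X)
(U(5*o, -37) + m(-31, -5))*1217 = ((-5 - 37)/(8 - 37) + (-1 - 31))*1217 = (-42/(-29) - 32)*1217 = (-1/29*(-42) - 32)*1217 = (42/29 - 32)*1217 = -886/29*1217 = -1078262/29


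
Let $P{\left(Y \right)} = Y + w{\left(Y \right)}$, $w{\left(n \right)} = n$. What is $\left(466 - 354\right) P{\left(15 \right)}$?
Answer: $3360$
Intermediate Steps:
$P{\left(Y \right)} = 2 Y$ ($P{\left(Y \right)} = Y + Y = 2 Y$)
$\left(466 - 354\right) P{\left(15 \right)} = \left(466 - 354\right) 2 \cdot 15 = \left(466 - 354\right) 30 = 112 \cdot 30 = 3360$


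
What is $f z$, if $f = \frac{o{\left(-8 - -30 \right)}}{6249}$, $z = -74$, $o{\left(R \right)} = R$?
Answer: $- \frac{1628}{6249} \approx -0.26052$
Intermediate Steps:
$f = \frac{22}{6249}$ ($f = \frac{-8 - -30}{6249} = \left(-8 + 30\right) \frac{1}{6249} = 22 \cdot \frac{1}{6249} = \frac{22}{6249} \approx 0.0035206$)
$f z = \frac{22}{6249} \left(-74\right) = - \frac{1628}{6249}$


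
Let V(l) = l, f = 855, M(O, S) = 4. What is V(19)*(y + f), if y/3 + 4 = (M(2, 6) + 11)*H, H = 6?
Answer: 21147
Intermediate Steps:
y = 258 (y = -12 + 3*((4 + 11)*6) = -12 + 3*(15*6) = -12 + 3*90 = -12 + 270 = 258)
V(19)*(y + f) = 19*(258 + 855) = 19*1113 = 21147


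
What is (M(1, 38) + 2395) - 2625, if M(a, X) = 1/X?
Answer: -8739/38 ≈ -229.97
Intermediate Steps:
(M(1, 38) + 2395) - 2625 = (1/38 + 2395) - 2625 = 91011/38 - 2625 = -8739/38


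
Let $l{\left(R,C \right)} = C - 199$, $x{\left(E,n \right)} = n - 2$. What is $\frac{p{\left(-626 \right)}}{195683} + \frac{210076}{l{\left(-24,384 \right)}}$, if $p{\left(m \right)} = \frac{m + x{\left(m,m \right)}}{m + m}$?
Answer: $\frac{25733797110403}{22662048230} \approx 1135.5$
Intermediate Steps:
$x{\left(E,n \right)} = -2 + n$ ($x{\left(E,n \right)} = n - 2 = -2 + n$)
$p{\left(m \right)} = \frac{-2 + 2 m}{2 m}$ ($p{\left(m \right)} = \frac{m + \left(-2 + m\right)}{m + m} = \frac{-2 + 2 m}{2 m}$)
$l{\left(R,C \right)} = -199 + C$
$\frac{p{\left(-626 \right)}}{195683} + \frac{210076}{l{\left(-24,384 \right)}} = \frac{\frac{1}{-626} \left(-1 - 626\right)}{195683} + \frac{210076}{-199 + 384} = \left(- \frac{1}{626}\right) \left(-627\right) \frac{1}{195683} + \frac{210076}{185} = \frac{627}{626} \cdot \frac{1}{195683} + 210076 \cdot \frac{1}{185} = \frac{627}{122497558} + \frac{210076}{185} = \frac{25733797110403}{22662048230}$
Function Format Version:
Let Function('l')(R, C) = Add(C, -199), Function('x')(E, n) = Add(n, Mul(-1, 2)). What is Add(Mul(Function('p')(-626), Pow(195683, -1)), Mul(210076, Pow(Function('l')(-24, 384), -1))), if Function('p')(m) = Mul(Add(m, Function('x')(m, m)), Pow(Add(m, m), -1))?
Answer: Rational(25733797110403, 22662048230) ≈ 1135.5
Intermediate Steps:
Function('x')(E, n) = Add(-2, n) (Function('x')(E, n) = Add(n, -2) = Add(-2, n))
Function('p')(m) = Mul(Rational(1, 2), Pow(m, -1), Add(-2, Mul(2, m))) (Function('p')(m) = Mul(Add(m, Add(-2, m)), Pow(Add(m, m), -1)) = Mul(Add(-2, Mul(2, m)), Pow(Mul(2, m), -1)) = Mul(Add(-2, Mul(2, m)), Mul(Rational(1, 2), Pow(m, -1))) = Mul(Rational(1, 2), Pow(m, -1), Add(-2, Mul(2, m))))
Function('l')(R, C) = Add(-199, C)
Add(Mul(Function('p')(-626), Pow(195683, -1)), Mul(210076, Pow(Function('l')(-24, 384), -1))) = Add(Mul(Mul(Pow(-626, -1), Add(-1, -626)), Pow(195683, -1)), Mul(210076, Pow(Add(-199, 384), -1))) = Add(Mul(Mul(Rational(-1, 626), -627), Rational(1, 195683)), Mul(210076, Pow(185, -1))) = Add(Mul(Rational(627, 626), Rational(1, 195683)), Mul(210076, Rational(1, 185))) = Add(Rational(627, 122497558), Rational(210076, 185)) = Rational(25733797110403, 22662048230)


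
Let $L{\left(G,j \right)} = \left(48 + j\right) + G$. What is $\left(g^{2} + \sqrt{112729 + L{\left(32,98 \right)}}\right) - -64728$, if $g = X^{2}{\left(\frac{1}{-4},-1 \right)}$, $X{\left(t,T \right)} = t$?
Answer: $\frac{16570369}{256} + \sqrt{112907} \approx 65064.0$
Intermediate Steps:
$L{\left(G,j \right)} = 48 + G + j$
$g = \frac{1}{16}$ ($g = \left(\frac{1}{-4}\right)^{2} = \left(- \frac{1}{4}\right)^{2} = \frac{1}{16} \approx 0.0625$)
$\left(g^{2} + \sqrt{112729 + L{\left(32,98 \right)}}\right) - -64728 = \left(\left(\frac{1}{16}\right)^{2} + \sqrt{112729 + \left(48 + 32 + 98\right)}\right) - -64728 = \left(\frac{1}{256} + \sqrt{112729 + 178}\right) + \left(-11224 + 75952\right) = \left(\frac{1}{256} + \sqrt{112907}\right) + 64728 = \frac{16570369}{256} + \sqrt{112907}$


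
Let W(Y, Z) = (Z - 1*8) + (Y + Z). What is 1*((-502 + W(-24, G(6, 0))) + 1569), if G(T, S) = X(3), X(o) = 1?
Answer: 1037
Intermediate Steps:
G(T, S) = 1
W(Y, Z) = -8 + Y + 2*Z (W(Y, Z) = (Z - 8) + (Y + Z) = (-8 + Z) + (Y + Z) = -8 + Y + 2*Z)
1*((-502 + W(-24, G(6, 0))) + 1569) = 1*((-502 + (-8 - 24 + 2*1)) + 1569) = 1*((-502 + (-8 - 24 + 2)) + 1569) = 1*((-502 - 30) + 1569) = 1*(-532 + 1569) = 1*1037 = 1037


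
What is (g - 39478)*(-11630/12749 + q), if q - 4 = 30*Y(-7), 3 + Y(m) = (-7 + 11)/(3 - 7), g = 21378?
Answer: 26978303400/12749 ≈ 2.1161e+6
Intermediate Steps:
Y(m) = -4 (Y(m) = -3 + (-7 + 11)/(3 - 7) = -3 + 4/(-4) = -3 + 4*(-1/4) = -3 - 1 = -4)
q = -116 (q = 4 + 30*(-4) = 4 - 120 = -116)
(g - 39478)*(-11630/12749 + q) = (21378 - 39478)*(-11630/12749 - 116) = -18100*(-11630*1/12749 - 116) = -18100*(-11630/12749 - 116) = -18100*(-1490514/12749) = 26978303400/12749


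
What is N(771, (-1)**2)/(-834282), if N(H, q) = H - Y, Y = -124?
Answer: -895/834282 ≈ -0.0010728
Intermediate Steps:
N(H, q) = 124 + H (N(H, q) = H - 1*(-124) = H + 124 = 124 + H)
N(771, (-1)**2)/(-834282) = (124 + 771)/(-834282) = 895*(-1/834282) = -895/834282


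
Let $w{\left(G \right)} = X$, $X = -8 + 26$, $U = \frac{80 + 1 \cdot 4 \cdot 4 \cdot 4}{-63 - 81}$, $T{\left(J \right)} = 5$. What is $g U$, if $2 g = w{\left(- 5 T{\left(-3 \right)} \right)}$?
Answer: $-9$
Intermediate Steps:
$U = -1$ ($U = \frac{80 + 1 \cdot 16 \cdot 4}{-144} = \left(80 + 16 \cdot 4\right) \left(- \frac{1}{144}\right) = \left(80 + 64\right) \left(- \frac{1}{144}\right) = 144 \left(- \frac{1}{144}\right) = -1$)
$X = 18$
$w{\left(G \right)} = 18$
$g = 9$ ($g = \frac{1}{2} \cdot 18 = 9$)
$g U = 9 \left(-1\right) = -9$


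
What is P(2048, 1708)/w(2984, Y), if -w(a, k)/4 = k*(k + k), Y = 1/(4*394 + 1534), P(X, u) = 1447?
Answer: -3498882175/2 ≈ -1.7494e+9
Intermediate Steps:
Y = 1/3110 (Y = 1/(1576 + 1534) = 1/3110 ≈ 0.00032154)
w(a, k) = -8*k**2 (w(a, k) = -4*k*(k + k) = -4*k*2*k = -8*k**2)
P(2048, 1708)/w(2984, Y) = 1447/((-8*(1/3110)**2)) = 1447/((-8*1/9672100)) = 1447/(-2/2418025) = 1447*(-2418025/2) = -3498882175/2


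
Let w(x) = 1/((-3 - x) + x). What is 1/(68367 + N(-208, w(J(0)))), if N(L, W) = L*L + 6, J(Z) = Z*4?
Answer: 1/111637 ≈ 8.9576e-6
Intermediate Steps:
J(Z) = 4*Z
w(x) = -⅓ (w(x) = 1/(-3) = -⅓)
N(L, W) = 6 + L² (N(L, W) = L² + 6 = 6 + L²)
1/(68367 + N(-208, w(J(0)))) = 1/(68367 + (6 + (-208)²)) = 1/(68367 + (6 + 43264)) = 1/(68367 + 43270) = 1/111637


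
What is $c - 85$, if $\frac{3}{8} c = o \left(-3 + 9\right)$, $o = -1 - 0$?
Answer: $-101$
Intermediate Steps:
$o = -1$ ($o = -1 + 0 = -1$)
$c = -16$ ($c = \frac{8 \left(- (-3 + 9)\right)}{3} = \frac{8 \left(\left(-1\right) 6\right)}{3} = \frac{8}{3} \left(-6\right) = -16$)
$c - 85 = -16 - 85 = -101$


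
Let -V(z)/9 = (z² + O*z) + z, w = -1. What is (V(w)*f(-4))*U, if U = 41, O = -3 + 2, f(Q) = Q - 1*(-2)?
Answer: 738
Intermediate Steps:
f(Q) = 2 + Q (f(Q) = Q + 2 = 2 + Q)
O = -1
V(z) = -9*z² (V(z) = -9*((z² - z) + z) = -9*z²)
(V(w)*f(-4))*U = ((-9*(-1)²)*(2 - 4))*41 = (-9*1*(-2))*41 = -9*(-2)*41 = 18*41 = 738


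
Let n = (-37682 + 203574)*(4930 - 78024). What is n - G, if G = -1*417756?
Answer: -12125292092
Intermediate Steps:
n = -12125709848 (n = 165892*(-73094) = -12125709848)
G = -417756
n - G = -12125709848 - 1*(-417756) = -12125709848 + 417756 = -12125292092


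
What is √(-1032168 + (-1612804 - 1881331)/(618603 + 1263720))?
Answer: I*√406346908551269653/627441 ≈ 1016.0*I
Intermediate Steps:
√(-1032168 + (-1612804 - 1881331)/(618603 + 1263720)) = √(-1032168 - 3494135/1882323) = √(-1942877060399/1882323) = I*√406346908551269653/627441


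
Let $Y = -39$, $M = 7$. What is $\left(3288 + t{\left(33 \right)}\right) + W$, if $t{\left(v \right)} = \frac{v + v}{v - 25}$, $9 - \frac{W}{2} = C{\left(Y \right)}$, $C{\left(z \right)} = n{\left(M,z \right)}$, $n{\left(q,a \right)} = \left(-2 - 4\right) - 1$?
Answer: $\frac{13313}{4} \approx 3328.3$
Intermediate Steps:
$n{\left(q,a \right)} = -7$ ($n{\left(q,a \right)} = -6 - 1 = -7$)
$C{\left(z \right)} = -7$
$W = 32$ ($W = 18 - -14 = 18 + 14 = 32$)
$t{\left(v \right)} = \frac{2 v}{-25 + v}$
$\left(3288 + t{\left(33 \right)}\right) + W = \left(3288 + 2 \cdot 33 \frac{1}{-25 + 33}\right) + 32 = \left(3288 + 2 \cdot 33 \cdot \frac{1}{8}\right) + 32 = \left(3288 + \frac{33}{4}\right) + 32 = \frac{13185}{4} + 32 = \frac{13313}{4}$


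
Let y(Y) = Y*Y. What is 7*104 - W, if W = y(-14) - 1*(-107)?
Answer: 425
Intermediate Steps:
y(Y) = Y²
W = 303 (W = (-14)² - 1*(-107) = 196 + 107 = 303)
7*104 - W = 7*104 - 1*303 = 728 - 303 = 425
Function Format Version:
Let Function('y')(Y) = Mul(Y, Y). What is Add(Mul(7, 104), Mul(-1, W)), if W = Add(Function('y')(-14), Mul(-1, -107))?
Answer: 425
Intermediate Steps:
Function('y')(Y) = Pow(Y, 2)
W = 303 (W = Add(Pow(-14, 2), Mul(-1, -107)) = Add(196, 107) = 303)
Add(Mul(7, 104), Mul(-1, W)) = Add(Mul(7, 104), Mul(-1, 303)) = Add(728, -303) = 425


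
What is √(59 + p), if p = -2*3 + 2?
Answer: √55 ≈ 7.4162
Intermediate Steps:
p = -4 (p = -6 + 2 = -4)
√(59 + p) = √(59 - 4) = √55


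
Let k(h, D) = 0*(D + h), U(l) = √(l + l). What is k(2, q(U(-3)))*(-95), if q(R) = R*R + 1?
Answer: 0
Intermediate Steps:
U(l) = √2*√l (U(l) = √(2*l) = √2*√l)
q(R) = 1 + R² (q(R) = R² + 1 = 1 + R²)
k(h, D) = 0
k(2, q(U(-3)))*(-95) = 0*(-95) = 0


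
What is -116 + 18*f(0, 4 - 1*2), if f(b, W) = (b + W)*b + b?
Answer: -116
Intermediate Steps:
f(b, W) = b + b*(W + b) (f(b, W) = (W + b)*b + b = b*(W + b) + b = b + b*(W + b))
-116 + 18*f(0, 4 - 1*2) = -116 + 18*(0*(1 + (4 - 1*2) + 0)) = -116 + 18*(0*(1 + (4 - 2) + 0)) = -116 + 18*(0*(1 + 2 + 0)) = -116 + 18*(0*3) = -116 + 18*0 = -116 + 0 = -116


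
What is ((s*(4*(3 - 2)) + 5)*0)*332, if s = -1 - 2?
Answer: 0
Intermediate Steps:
s = -3
((s*(4*(3 - 2)) + 5)*0)*332 = ((-12*(3 - 2) + 5)*0)*332 = ((-12 + 5)*0)*332 = -7*0*332 = 0*332 = 0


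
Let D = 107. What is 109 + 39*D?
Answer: 4282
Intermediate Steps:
109 + 39*D = 109 + 39*107 = 109 + 4173 = 4282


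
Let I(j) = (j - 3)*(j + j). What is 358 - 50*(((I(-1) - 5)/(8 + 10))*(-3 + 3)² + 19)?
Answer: -592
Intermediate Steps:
I(j) = 2*j*(-3 + j) (I(j) = (-3 + j)*(2*j) = 2*j*(-3 + j))
358 - 50*(((I(-1) - 5)/(8 + 10))*(-3 + 3)² + 19) = 358 - 50*(((2*(-1)*(-3 - 1) - 5)/(8 + 10))*(-3 + 3)² + 19) = 358 - 50*(((2*(-1)*(-4) - 5)/18)*0² + 19) = 358 - 50*(((8 - 5)*(1/18))*0 + 19) = 358 - 50*((3*(1/18))*0 + 19) = 358 - 50*((⅙)*0 + 19) = 358 - 50*(0 + 19) = 358 - 50*19 = 358 - 950 = -592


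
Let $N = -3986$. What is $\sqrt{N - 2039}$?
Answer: $5 i \sqrt{241} \approx 77.621 i$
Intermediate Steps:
$\sqrt{N - 2039} = \sqrt{-3986 - 2039} = \sqrt{-6025} = 5 i \sqrt{241}$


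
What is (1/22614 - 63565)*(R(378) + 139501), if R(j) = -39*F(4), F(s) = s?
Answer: -200302711674605/22614 ≈ -8.8575e+9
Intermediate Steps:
R(j) = -156 (R(j) = -39*4 = -156)
(1/22614 - 63565)*(R(378) + 139501) = (1/22614 - 63565)*(-156 + 139501) = (1/22614 - 63565)*139345 = -1437458909/22614*139345 = -200302711674605/22614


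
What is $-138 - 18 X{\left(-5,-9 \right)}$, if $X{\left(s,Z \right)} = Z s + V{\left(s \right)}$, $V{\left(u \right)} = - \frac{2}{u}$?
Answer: $- \frac{4776}{5} \approx -955.2$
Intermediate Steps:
$X{\left(s,Z \right)} = - \frac{2}{s} + Z s$ ($X{\left(s,Z \right)} = Z s - \frac{2}{s} = - \frac{2}{s} + Z s$)
$-138 - 18 X{\left(-5,-9 \right)} = -138 - 18 \left(- \frac{2}{-5} - -45\right) = -138 - 18 \left(\left(-2\right) \left(- \frac{1}{5}\right) + 45\right) = -138 - 18 \left(\frac{2}{5} + 45\right) = -138 - \frac{4086}{5} = - \frac{4776}{5}$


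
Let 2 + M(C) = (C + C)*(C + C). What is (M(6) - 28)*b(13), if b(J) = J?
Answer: 1482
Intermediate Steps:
M(C) = -2 + 4*C² (M(C) = -2 + (C + C)*(C + C) = -2 + (2*C)*(2*C) = -2 + 4*C²)
(M(6) - 28)*b(13) = ((-2 + 4*6²) - 28)*13 = ((-2 + 4*36) - 28)*13 = ((-2 + 144) - 28)*13 = (142 - 28)*13 = 114*13 = 1482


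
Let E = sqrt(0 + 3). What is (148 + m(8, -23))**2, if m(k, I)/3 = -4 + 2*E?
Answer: 18604 + 1632*sqrt(3) ≈ 21431.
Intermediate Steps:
E = sqrt(3) ≈ 1.7320
m(k, I) = -12 + 6*sqrt(3) (m(k, I) = 3*(-4 + 2*sqrt(3)) = -12 + 6*sqrt(3))
(148 + m(8, -23))**2 = (148 + (-12 + 6*sqrt(3)))**2 = (136 + 6*sqrt(3))**2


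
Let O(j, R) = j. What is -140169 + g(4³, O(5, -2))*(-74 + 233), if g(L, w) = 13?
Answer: -138102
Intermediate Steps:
-140169 + g(4³, O(5, -2))*(-74 + 233) = -140169 + 13*(-74 + 233) = -140169 + 13*159 = -140169 + 2067 = -138102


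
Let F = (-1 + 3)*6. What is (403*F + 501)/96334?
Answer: 5337/96334 ≈ 0.055401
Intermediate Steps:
F = 12 (F = 2*6 = 12)
(403*F + 501)/96334 = (403*12 + 501)/96334 = (4836 + 501)*(1/96334) = 5337*(1/96334) = 5337/96334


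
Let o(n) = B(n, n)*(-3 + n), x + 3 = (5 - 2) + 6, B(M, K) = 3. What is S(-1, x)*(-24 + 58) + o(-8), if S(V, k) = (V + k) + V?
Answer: 103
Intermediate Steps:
x = 6 (x = -3 + ((5 - 2) + 6) = -3 + (3 + 6) = -3 + 9 = 6)
o(n) = -9 + 3*n (o(n) = 3*(-3 + n) = -9 + 3*n)
S(V, k) = k + 2*V
S(-1, x)*(-24 + 58) + o(-8) = (6 + 2*(-1))*(-24 + 58) + (-9 + 3*(-8)) = (6 - 2)*34 + (-9 - 24) = 4*34 - 33 = 136 - 33 = 103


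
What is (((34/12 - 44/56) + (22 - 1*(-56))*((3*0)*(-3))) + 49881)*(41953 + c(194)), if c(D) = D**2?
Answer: 83372979416/21 ≈ 3.9701e+9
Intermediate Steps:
(((34/12 - 44/56) + (22 - 1*(-56))*((3*0)*(-3))) + 49881)*(41953 + c(194)) = (((34/12 - 44/56) + (22 - 1*(-56))*((3*0)*(-3))) + 49881)*(41953 + 194**2) = (((34*(1/12) - 44*1/56) + (22 + 56)*(0*(-3))) + 49881)*(41953 + 37636) = (((17/6 - 11/14) + 78*0) + 49881)*79589 = ((43/21 + 0) + 49881)*79589 = (43/21 + 49881)*79589 = (1047544/21)*79589 = 83372979416/21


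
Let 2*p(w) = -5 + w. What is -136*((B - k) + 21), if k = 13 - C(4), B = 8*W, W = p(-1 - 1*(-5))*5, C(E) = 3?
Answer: 1224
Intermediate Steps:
p(w) = -5/2 + w/2 (p(w) = (-5 + w)/2 = -5/2 + w/2)
W = -5/2 (W = (-5/2 + (-1 - 1*(-5))/2)*5 = (-5/2 + (-1 + 5)/2)*5 = (-5/2 + (½)*4)*5 = (-5/2 + 2)*5 = -½*5 = -5/2 ≈ -2.5000)
B = -20 (B = 8*(-5/2) = -20)
k = 10 (k = 13 - 1*3 = 13 - 3 = 10)
-136*((B - k) + 21) = -136*((-20 - 1*10) + 21) = -136*((-20 - 10) + 21) = -136*(-30 + 21) = -136*(-9) = 1224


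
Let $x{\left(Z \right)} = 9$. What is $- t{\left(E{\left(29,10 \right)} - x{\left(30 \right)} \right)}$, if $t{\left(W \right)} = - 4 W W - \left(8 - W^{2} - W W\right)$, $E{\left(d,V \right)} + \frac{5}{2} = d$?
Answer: $\frac{1241}{2} \approx 620.5$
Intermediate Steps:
$E{\left(d,V \right)} = - \frac{5}{2} + d$
$t{\left(W \right)} = -8 - 2 W^{2}$ ($t{\left(W \right)} = - 4 W^{2} + \left(\left(W^{2} + W^{2}\right) - 8\right) = - 4 W^{2} + \left(2 W^{2} - 8\right) = - 4 W^{2} + \left(-8 + 2 W^{2}\right) = -8 - 2 W^{2}$)
$- t{\left(E{\left(29,10 \right)} - x{\left(30 \right)} \right)} = - (-8 - 2 \left(\left(- \frac{5}{2} + 29\right) - 9\right)^{2}) = - (-8 - 2 \left(\frac{53}{2} - 9\right)^{2}) = - (-8 - 2 \left(\frac{35}{2}\right)^{2}) = - (-8 - \frac{1225}{2}) = \left(-1\right) \left(- \frac{1241}{2}\right) = \frac{1241}{2}$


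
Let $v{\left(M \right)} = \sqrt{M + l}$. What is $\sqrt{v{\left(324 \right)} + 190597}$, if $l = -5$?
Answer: $\sqrt{190597 + \sqrt{319}} \approx 436.59$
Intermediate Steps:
$v{\left(M \right)} = \sqrt{-5 + M}$ ($v{\left(M \right)} = \sqrt{M - 5} = \sqrt{-5 + M}$)
$\sqrt{v{\left(324 \right)} + 190597} = \sqrt{\sqrt{-5 + 324} + 190597} = \sqrt{\sqrt{319} + 190597} = \sqrt{190597 + \sqrt{319}}$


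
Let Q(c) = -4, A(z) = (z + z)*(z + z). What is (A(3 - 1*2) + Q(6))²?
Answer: 0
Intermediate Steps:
A(z) = 4*z² (A(z) = (2*z)*(2*z) = 4*z²)
(A(3 - 1*2) + Q(6))² = (4*(3 - 1*2)² - 4)² = (4*(3 - 2)² - 4)² = (4*1² - 4)² = (4*1 - 4)² = (4 - 4)² = 0² = 0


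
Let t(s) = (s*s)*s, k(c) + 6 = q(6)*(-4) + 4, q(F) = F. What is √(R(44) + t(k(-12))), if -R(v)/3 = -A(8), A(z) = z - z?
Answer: 26*I*√26 ≈ 132.57*I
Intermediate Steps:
A(z) = 0
R(v) = 0 (R(v) = -(-3)*0 = -3*0 = 0)
k(c) = -26 (k(c) = -6 + (6*(-4) + 4) = -6 + (-24 + 4) = -6 - 20 = -26)
t(s) = s³ (t(s) = s²*s = s³)
√(R(44) + t(k(-12))) = √(0 + (-26)³) = √(0 - 17576) = √(-17576) = 26*I*√26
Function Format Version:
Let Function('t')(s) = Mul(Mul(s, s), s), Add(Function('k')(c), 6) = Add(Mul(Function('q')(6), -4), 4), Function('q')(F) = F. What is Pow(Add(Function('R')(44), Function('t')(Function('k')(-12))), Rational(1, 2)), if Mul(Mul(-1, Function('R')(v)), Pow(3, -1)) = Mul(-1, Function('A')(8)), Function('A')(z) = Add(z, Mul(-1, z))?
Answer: Mul(26, I, Pow(26, Rational(1, 2))) ≈ Mul(132.57, I)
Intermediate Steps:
Function('A')(z) = 0
Function('R')(v) = 0 (Function('R')(v) = Mul(-3, Mul(-1, 0)) = Mul(-3, 0) = 0)
Function('k')(c) = -26 (Function('k')(c) = Add(-6, Add(Mul(6, -4), 4)) = Add(-6, Add(-24, 4)) = Add(-6, -20) = -26)
Function('t')(s) = Pow(s, 3) (Function('t')(s) = Mul(Pow(s, 2), s) = Pow(s, 3))
Pow(Add(Function('R')(44), Function('t')(Function('k')(-12))), Rational(1, 2)) = Pow(Add(0, Pow(-26, 3)), Rational(1, 2)) = Pow(Add(0, -17576), Rational(1, 2)) = Pow(-17576, Rational(1, 2)) = Mul(26, I, Pow(26, Rational(1, 2)))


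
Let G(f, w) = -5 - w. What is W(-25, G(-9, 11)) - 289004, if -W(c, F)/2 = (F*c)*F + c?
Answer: -276154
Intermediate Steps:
W(c, F) = -2*c - 2*c*F**2 (W(c, F) = -2*((F*c)*F + c) = -2*(c*F**2 + c) = -2*(c + c*F**2) = -2*c - 2*c*F**2)
W(-25, G(-9, 11)) - 289004 = -2*(-25)*(1 + (-5 - 1*11)**2) - 289004 = -2*(-25)*(1 + (-5 - 11)**2) - 289004 = -2*(-25)*(1 + (-16)**2) - 289004 = -2*(-25)*(1 + 256) - 289004 = -2*(-25)*257 - 289004 = 12850 - 289004 = -276154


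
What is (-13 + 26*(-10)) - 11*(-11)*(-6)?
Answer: -999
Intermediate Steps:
(-13 + 26*(-10)) - 11*(-11)*(-6) = (-13 - 260) + 121*(-6) = -273 - 726 = -999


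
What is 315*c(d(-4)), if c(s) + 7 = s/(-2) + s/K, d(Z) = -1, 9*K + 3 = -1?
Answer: -5355/4 ≈ -1338.8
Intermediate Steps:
K = -4/9 (K = -1/3 + (1/9)*(-1) = -1/3 - 1/9 = -4/9 ≈ -0.44444)
c(s) = -7 - 11*s/4 (c(s) = -7 + (s/(-2) + s/(-4/9)) = -7 + (s*(-1/2) + s*(-9/4)) = -7 + (-s/2 - 9*s/4) = -7 - 11*s/4)
315*c(d(-4)) = 315*(-7 - 11/4*(-1)) = 315*(-7 + 11/4) = 315*(-17/4) = -5355/4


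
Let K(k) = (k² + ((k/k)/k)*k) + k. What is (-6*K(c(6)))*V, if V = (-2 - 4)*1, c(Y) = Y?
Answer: 1548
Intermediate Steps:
V = -6 (V = -6*1 = -6)
K(k) = 1 + k + k² (K(k) = (k² + (1/k)*k) + k = (k² + k/k) + k = (k² + 1) + k = (1 + k²) + k = 1 + k + k²)
(-6*K(c(6)))*V = -6*(1 + 6 + 6²)*(-6) = -6*(1 + 6 + 36)*(-6) = -6*43*(-6) = -258*(-6) = 1548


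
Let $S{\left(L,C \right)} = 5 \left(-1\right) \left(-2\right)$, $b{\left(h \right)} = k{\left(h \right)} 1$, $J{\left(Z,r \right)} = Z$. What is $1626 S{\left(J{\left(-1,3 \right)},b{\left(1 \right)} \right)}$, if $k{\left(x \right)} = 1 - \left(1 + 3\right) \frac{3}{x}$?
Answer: $16260$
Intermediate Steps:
$k{\left(x \right)} = 1 - \frac{12}{x}$ ($k{\left(x \right)} = 1 - 4 \frac{3}{x} = 1 - \frac{12}{x}$)
$b{\left(h \right)} = \frac{-12 + h}{h}$ ($b{\left(h \right)} = \frac{-12 + h}{h} 1 = \frac{-12 + h}{h}$)
$S{\left(L,C \right)} = 10$ ($S{\left(L,C \right)} = \left(-5\right) \left(-2\right) = 10$)
$1626 S{\left(J{\left(-1,3 \right)},b{\left(1 \right)} \right)} = 1626 \cdot 10 = 16260$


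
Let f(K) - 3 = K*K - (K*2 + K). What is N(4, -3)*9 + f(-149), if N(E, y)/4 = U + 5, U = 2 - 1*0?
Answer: 22903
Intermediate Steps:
U = 2 (U = 2 + 0 = 2)
f(K) = 3 + K**2 - 3*K (f(K) = 3 + (K*K - (K*2 + K)) = 3 + (K**2 - (2*K + K)) = 3 + (K**2 - 3*K) = 3 + K**2 - 3*K)
N(E, y) = 28 (N(E, y) = 4*(2 + 5) = 4*7 = 28)
N(4, -3)*9 + f(-149) = 28*9 + (3 + (-149)**2 - 3*(-149)) = 252 + (3 + 22201 + 447) = 252 + 22651 = 22903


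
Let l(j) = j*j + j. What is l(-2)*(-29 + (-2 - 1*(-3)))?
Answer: -56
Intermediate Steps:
l(j) = j + j² (l(j) = j² + j = j + j²)
l(-2)*(-29 + (-2 - 1*(-3))) = (-2*(1 - 2))*(-29 + (-2 - 1*(-3))) = (-2*(-1))*(-29 + (-2 + 3)) = 2*(-29 + 1) = 2*(-28) = -56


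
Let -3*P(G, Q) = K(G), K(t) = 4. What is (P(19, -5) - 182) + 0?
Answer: -550/3 ≈ -183.33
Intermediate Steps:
P(G, Q) = -4/3 (P(G, Q) = -1/3*4 = -4/3)
(P(19, -5) - 182) + 0 = (-4/3 - 182) + 0 = -550/3 + 0 = -550/3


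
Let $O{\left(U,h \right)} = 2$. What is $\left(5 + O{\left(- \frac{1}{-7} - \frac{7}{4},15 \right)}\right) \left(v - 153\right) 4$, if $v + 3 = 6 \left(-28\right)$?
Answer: $-9072$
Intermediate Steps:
$v = -171$ ($v = -3 + 6 \left(-28\right) = -3 - 168 = -171$)
$\left(5 + O{\left(- \frac{1}{-7} - \frac{7}{4},15 \right)}\right) \left(v - 153\right) 4 = \left(5 + 2\right) \left(-171 - 153\right) 4 = 7 \left(-324\right) 4 = \left(-2268\right) 4 = -9072$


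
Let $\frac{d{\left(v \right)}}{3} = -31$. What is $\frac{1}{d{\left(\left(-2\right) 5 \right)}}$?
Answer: $- \frac{1}{93} \approx -0.010753$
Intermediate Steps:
$d{\left(v \right)} = -93$ ($d{\left(v \right)} = 3 \left(-31\right) = -93$)
$\frac{1}{d{\left(\left(-2\right) 5 \right)}} = \frac{1}{-93} = - \frac{1}{93}$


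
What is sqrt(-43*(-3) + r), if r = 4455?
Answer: 2*sqrt(1146) ≈ 67.705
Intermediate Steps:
sqrt(-43*(-3) + r) = sqrt(-43*(-3) + 4455) = sqrt(129 + 4455) = sqrt(4584) = 2*sqrt(1146)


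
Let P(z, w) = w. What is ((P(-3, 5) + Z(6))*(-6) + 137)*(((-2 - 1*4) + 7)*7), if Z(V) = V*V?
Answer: -763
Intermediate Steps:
Z(V) = V²
((P(-3, 5) + Z(6))*(-6) + 137)*(((-2 - 1*4) + 7)*7) = ((5 + 6²)*(-6) + 137)*(((-2 - 1*4) + 7)*7) = ((5 + 36)*(-6) + 137)*(((-2 - 4) + 7)*7) = (41*(-6) + 137)*((-6 + 7)*7) = (-246 + 137)*(1*7) = -109*7 = -763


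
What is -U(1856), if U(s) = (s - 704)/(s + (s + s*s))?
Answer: -9/26941 ≈ -0.00033406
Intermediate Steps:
U(s) = (-704 + s)/(s² + 2*s) (U(s) = (-704 + s)/(s + (s + s²)) = (-704 + s)/(s² + 2*s))
-U(1856) = -(-704 + 1856)/(1856*(2 + 1856)) = -1152/(1856*1858) = -1*9/26941 = -9/26941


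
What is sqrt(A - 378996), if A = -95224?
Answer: 2*I*sqrt(118555) ≈ 688.64*I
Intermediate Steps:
sqrt(A - 378996) = sqrt(-95224 - 378996) = sqrt(-474220) = 2*I*sqrt(118555)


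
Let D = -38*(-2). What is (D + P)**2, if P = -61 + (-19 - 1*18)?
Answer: 484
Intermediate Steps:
P = -98 (P = -61 + (-19 - 18) = -61 - 37 = -98)
D = 76
(D + P)**2 = (76 - 98)**2 = (-22)**2 = 484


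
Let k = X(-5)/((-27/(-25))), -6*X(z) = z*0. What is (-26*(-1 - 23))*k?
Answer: 0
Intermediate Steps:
X(z) = 0 (X(z) = -z*0/6 = -1/6*0 = 0)
k = 0 (k = 0/((-27/(-25))) = 0/((-27*(-1/25))) = 0/(27/25) = 0*(25/27) = 0)
(-26*(-1 - 23))*k = -26*(-1 - 23)*0 = -26*(-24)*0 = 624*0 = 0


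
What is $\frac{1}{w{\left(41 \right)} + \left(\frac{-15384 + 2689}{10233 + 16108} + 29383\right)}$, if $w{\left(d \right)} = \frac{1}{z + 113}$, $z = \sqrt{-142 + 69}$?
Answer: $\frac{261810056222642529}{7692641006812862030897} + \frac{693848281 i \sqrt{73}}{7692641006812862030897} \approx 3.4034 \cdot 10^{-5} + 7.7064 \cdot 10^{-13} i$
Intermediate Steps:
$z = i \sqrt{73}$ ($z = \sqrt{-73} = i \sqrt{73} \approx 8.544 i$)
$w{\left(d \right)} = \frac{1}{113 + i \sqrt{73}}$ ($w{\left(d \right)} = \frac{1}{i \sqrt{73} + 113} = \frac{1}{113 + i \sqrt{73}}$)
$\frac{1}{w{\left(41 \right)} + \left(\frac{-15384 + 2689}{10233 + 16108} + 29383\right)} = \frac{1}{\left(\frac{113}{12842} - \frac{i \sqrt{73}}{12842}\right) + \left(\frac{-15384 + 2689}{10233 + 16108} + 29383\right)} = \frac{1}{\left(\frac{113}{12842} - \frac{i \sqrt{73}}{12842}\right) + \left(- \frac{12695}{26341} + 29383\right)} = \frac{1}{\left(\frac{113}{12842} - \frac{i \sqrt{73}}{12842}\right) + \frac{773964908}{26341}} = \frac{1}{\frac{9939260325069}{338271122} - \frac{i \sqrt{73}}{12842}}$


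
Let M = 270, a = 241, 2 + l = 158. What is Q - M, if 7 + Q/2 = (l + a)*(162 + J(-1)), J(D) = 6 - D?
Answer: 133902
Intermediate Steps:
l = 156 (l = -2 + 158 = 156)
Q = 134172 (Q = -14 + 2*((156 + 241)*(162 + (6 - 1*(-1)))) = -14 + 2*(397*(162 + (6 + 1))) = -14 + 2*(397*(162 + 7)) = -14 + 2*(397*169) = -14 + 2*67093 = -14 + 134186 = 134172)
Q - M = 134172 - 1*270 = 134172 - 270 = 133902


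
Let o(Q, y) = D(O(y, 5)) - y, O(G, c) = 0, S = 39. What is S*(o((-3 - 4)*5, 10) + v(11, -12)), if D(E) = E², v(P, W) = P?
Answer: 39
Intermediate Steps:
o(Q, y) = -y (o(Q, y) = 0² - y = 0 - y = -y)
S*(o((-3 - 4)*5, 10) + v(11, -12)) = 39*(-1*10 + 11) = 39*(-10 + 11) = 39*1 = 39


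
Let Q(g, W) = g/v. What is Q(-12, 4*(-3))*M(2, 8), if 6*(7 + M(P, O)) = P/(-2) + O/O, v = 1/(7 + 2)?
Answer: 756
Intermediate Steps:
v = 1/9 ≈ 0.11111
M(P, O) = -41/6 - P/12 (M(P, O) = -7 + (P/(-2) + O/O)/6 = -7 + (P*(-1/2) + 1)/6 = -7 + (-P/2 + 1)/6 = -7 + (1 - P/2)/6 = -7 + (1/6 - P/12) = -41/6 - P/12)
Q(g, W) = 9*g (Q(g, W) = g/(1/9) = g*9 = 9*g)
Q(-12, 4*(-3))*M(2, 8) = (9*(-12))*(-41/6 - 1/12*2) = -108*(-41/6 - 1/6) = -108*(-7) = 756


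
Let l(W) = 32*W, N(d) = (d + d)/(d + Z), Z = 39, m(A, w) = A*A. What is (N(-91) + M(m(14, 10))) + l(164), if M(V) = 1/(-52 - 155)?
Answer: 2174119/414 ≈ 5251.5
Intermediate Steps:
m(A, w) = A²
M(V) = -1/207 (M(V) = 1/(-207) = -1/207)
N(d) = 2*d/(39 + d) (N(d) = (d + d)/(d + 39) = (2*d)/(39 + d) = 2*d/(39 + d))
(N(-91) + M(m(14, 10))) + l(164) = (2*(-91)/(39 - 91) - 1/207) + 32*164 = (2*(-91)/(-52) - 1/207) + 5248 = (2*(-91)*(-1/52) - 1/207) + 5248 = (7/2 - 1/207) + 5248 = 1447/414 + 5248 = 2174119/414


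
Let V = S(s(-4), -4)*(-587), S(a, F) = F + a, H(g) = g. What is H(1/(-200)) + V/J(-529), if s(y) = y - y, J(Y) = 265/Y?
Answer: -49683733/10600 ≈ -4687.1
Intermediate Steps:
s(y) = 0
V = 2348 (V = (-4 + 0)*(-587) = -4*(-587) = 2348)
H(1/(-200)) + V/J(-529) = 1/(-200) + 2348/((265/(-529))) = -1/200 + 2348/((265*(-1/529))) = -1/200 + 2348/(-265/529) = -1/200 + 2348*(-529/265) = -1/200 - 1242092/265 = -49683733/10600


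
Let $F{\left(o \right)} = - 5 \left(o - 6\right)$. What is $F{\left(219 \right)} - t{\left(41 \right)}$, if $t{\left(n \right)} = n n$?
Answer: $-2746$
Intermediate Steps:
$t{\left(n \right)} = n^{2}$
$F{\left(o \right)} = 30 - 5 o$ ($F{\left(o \right)} = - 5 \left(-6 + o\right) = 30 - 5 o$)
$F{\left(219 \right)} - t{\left(41 \right)} = \left(30 - 1095\right) - 41^{2} = \left(30 - 1095\right) - 1681 = -1065 - 1681 = -2746$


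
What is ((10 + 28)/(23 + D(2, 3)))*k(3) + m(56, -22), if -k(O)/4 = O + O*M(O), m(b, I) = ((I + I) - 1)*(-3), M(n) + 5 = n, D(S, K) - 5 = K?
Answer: 4641/31 ≈ 149.71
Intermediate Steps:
D(S, K) = 5 + K
M(n) = -5 + n
m(b, I) = 3 - 6*I (m(b, I) = (2*I - 1)*(-3) = (-1 + 2*I)*(-3) = 3 - 6*I)
k(O) = -4*O - 4*O*(-5 + O) (k(O) = -4*(O + O*(-5 + O)) = -4*O - 4*O*(-5 + O))
((10 + 28)/(23 + D(2, 3)))*k(3) + m(56, -22) = ((10 + 28)/(23 + (5 + 3)))*(4*3*(4 - 1*3)) + (3 - 6*(-22)) = (38/(23 + 8))*(4*3*(4 - 3)) + (3 + 132) = (38/31)*(4*3*1) + 135 = (38*(1/31))*12 + 135 = (38/31)*12 + 135 = 456/31 + 135 = 4641/31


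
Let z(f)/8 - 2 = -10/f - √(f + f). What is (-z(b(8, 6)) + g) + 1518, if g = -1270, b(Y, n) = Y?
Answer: 274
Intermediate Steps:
z(f) = 16 - 80/f - 8*√2*√f (z(f) = 16 + 8*(-10/f - √(f + f)) = 16 + 8*(-10/f - √(2*f)) = 16 + 8*(-10/f - √2*√f) = 16 + (-80/f - 8*√2*√f) = 16 - 80/f - 8*√2*√f)
(-z(b(8, 6)) + g) + 1518 = (-(16 - 80/8 - 8*√2*√8) - 1270) + 1518 = (-(16 - 80*⅛ - 8*√2*2*√2) - 1270) + 1518 = (-(16 - 10 - 32) - 1270) + 1518 = (-1*(-26) - 1270) + 1518 = (26 - 1270) + 1518 = -1244 + 1518 = 274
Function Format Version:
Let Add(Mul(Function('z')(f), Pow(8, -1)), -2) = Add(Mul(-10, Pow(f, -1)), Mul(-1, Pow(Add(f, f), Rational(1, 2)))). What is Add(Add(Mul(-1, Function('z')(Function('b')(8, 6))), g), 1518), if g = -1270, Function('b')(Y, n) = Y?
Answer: 274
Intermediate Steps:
Function('z')(f) = Add(16, Mul(-80, Pow(f, -1)), Mul(-8, Pow(2, Rational(1, 2)), Pow(f, Rational(1, 2)))) (Function('z')(f) = Add(16, Mul(8, Add(Mul(-10, Pow(f, -1)), Mul(-1, Pow(Add(f, f), Rational(1, 2)))))) = Add(16, Mul(8, Add(Mul(-10, Pow(f, -1)), Mul(-1, Pow(Mul(2, f), Rational(1, 2)))))) = Add(16, Mul(8, Add(Mul(-10, Pow(f, -1)), Mul(-1, Mul(Pow(2, Rational(1, 2)), Pow(f, Rational(1, 2))))))) = Add(16, Mul(8, Add(Mul(-10, Pow(f, -1)), Mul(-1, Pow(2, Rational(1, 2)), Pow(f, Rational(1, 2)))))) = Add(16, Add(Mul(-80, Pow(f, -1)), Mul(-8, Pow(2, Rational(1, 2)), Pow(f, Rational(1, 2))))) = Add(16, Mul(-80, Pow(f, -1)), Mul(-8, Pow(2, Rational(1, 2)), Pow(f, Rational(1, 2)))))
Add(Add(Mul(-1, Function('z')(Function('b')(8, 6))), g), 1518) = Add(Add(Mul(-1, Add(16, Mul(-80, Pow(8, -1)), Mul(-8, Pow(2, Rational(1, 2)), Pow(8, Rational(1, 2))))), -1270), 1518) = Add(Add(Mul(-1, Add(16, Mul(-80, Rational(1, 8)), Mul(-8, Pow(2, Rational(1, 2)), Mul(2, Pow(2, Rational(1, 2)))))), -1270), 1518) = Add(Add(Mul(-1, Add(16, -10, -32)), -1270), 1518) = Add(Add(Mul(-1, -26), -1270), 1518) = Add(Add(26, -1270), 1518) = Add(-1244, 1518) = 274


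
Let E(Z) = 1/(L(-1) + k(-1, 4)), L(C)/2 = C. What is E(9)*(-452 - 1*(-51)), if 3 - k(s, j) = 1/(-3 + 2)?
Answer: -401/2 ≈ -200.50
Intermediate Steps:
k(s, j) = 4 (k(s, j) = 3 - 1/(-3 + 2) = 3 - 1/(-1) = 3 - 1*(-1) = 3 + 1 = 4)
L(C) = 2*C
E(Z) = 1/2 (E(Z) = 1/(2*(-1) + 4) = 1/(-2 + 4) = 1/2)
E(9)*(-452 - 1*(-51)) = (-452 - 1*(-51))/2 = (-452 + 51)/2 = (1/2)*(-401) = -401/2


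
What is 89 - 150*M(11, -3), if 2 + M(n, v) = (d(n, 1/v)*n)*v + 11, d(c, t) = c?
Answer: 53189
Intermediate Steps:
M(n, v) = 9 + v*n² (M(n, v) = -2 + ((n*n)*v + 11) = -2 + (n²*v + 11) = -2 + (v*n² + 11) = -2 + (11 + v*n²) = 9 + v*n²)
89 - 150*M(11, -3) = 89 - 150*(9 - 3*11²) = 89 - 150*(9 - 3*121) = 89 - 150*(9 - 363) = 89 - 150*(-354) = 89 + 53100 = 53189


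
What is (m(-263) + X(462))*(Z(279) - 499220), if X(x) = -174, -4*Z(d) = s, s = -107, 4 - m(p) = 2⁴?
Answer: 185699889/2 ≈ 9.2850e+7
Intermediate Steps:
m(p) = -12 (m(p) = 4 - 1*2⁴ = 4 - 1*16 = 4 - 16 = -12)
Z(d) = 107/4 (Z(d) = -¼*(-107) = 107/4)
(m(-263) + X(462))*(Z(279) - 499220) = (-12 - 174)*(107/4 - 499220) = -186*(-1996773/4) = 185699889/2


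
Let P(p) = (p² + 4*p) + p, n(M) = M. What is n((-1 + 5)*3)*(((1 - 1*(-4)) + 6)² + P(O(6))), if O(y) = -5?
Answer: 1452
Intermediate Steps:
P(p) = p² + 5*p
n((-1 + 5)*3)*(((1 - 1*(-4)) + 6)² + P(O(6))) = ((-1 + 5)*3)*(((1 - 1*(-4)) + 6)² - 5*(5 - 5)) = (4*3)*(((1 + 4) + 6)² - 5*0) = 12*((5 + 6)² + 0) = 12*(11² + 0) = 12*(121 + 0) = 12*121 = 1452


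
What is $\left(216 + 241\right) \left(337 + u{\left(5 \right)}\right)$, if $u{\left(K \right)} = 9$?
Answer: $158122$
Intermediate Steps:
$\left(216 + 241\right) \left(337 + u{\left(5 \right)}\right) = \left(216 + 241\right) \left(337 + 9\right) = 457 \cdot 346 = 158122$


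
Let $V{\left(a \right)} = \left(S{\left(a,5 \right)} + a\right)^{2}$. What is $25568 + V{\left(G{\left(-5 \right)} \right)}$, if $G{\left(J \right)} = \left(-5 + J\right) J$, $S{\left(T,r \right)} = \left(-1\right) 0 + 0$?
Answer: $28068$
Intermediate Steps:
$S{\left(T,r \right)} = 0$ ($S{\left(T,r \right)} = 0 + 0 = 0$)
$G{\left(J \right)} = J \left(-5 + J\right)$
$V{\left(a \right)} = a^{2}$ ($V{\left(a \right)} = \left(0 + a\right)^{2} = a^{2}$)
$25568 + V{\left(G{\left(-5 \right)} \right)} = 25568 + \left(- 5 \left(-5 - 5\right)\right)^{2} = 25568 + \left(\left(-5\right) \left(-10\right)\right)^{2} = 25568 + 50^{2} = 25568 + 2500 = 28068$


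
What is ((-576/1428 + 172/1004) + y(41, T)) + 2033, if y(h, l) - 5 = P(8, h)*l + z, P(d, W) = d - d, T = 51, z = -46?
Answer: 59492117/29869 ≈ 1991.8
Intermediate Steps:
P(d, W) = 0
y(h, l) = -41 (y(h, l) = 5 + (0*l - 46) = 5 + (0 - 46) = 5 - 46 = -41)
((-576/1428 + 172/1004) + y(41, T)) + 2033 = ((-576/1428 + 172/1004) - 41) + 2033 = ((-576*1/1428 + 172*(1/1004)) - 41) + 2033 = ((-48/119 + 43/251) - 41) + 2033 = (-6931/29869 - 41) + 2033 = -1231560/29869 + 2033 = 59492117/29869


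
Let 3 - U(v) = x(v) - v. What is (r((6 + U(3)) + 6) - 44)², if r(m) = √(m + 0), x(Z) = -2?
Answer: 1956 - 176*√5 ≈ 1562.5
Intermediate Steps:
U(v) = 5 + v (U(v) = 3 - (-2 - v) = 3 + (2 + v) = 5 + v)
r(m) = √m
(r((6 + U(3)) + 6) - 44)² = (√((6 + (5 + 3)) + 6) - 44)² = (√((6 + 8) + 6) - 44)² = (√(14 + 6) - 44)² = (√20 - 44)² = (2*√5 - 44)² = (-44 + 2*√5)²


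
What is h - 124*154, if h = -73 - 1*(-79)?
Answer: -19090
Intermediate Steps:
h = 6 (h = -73 + 79 = 6)
h - 124*154 = 6 - 124*154 = 6 - 19096 = -19090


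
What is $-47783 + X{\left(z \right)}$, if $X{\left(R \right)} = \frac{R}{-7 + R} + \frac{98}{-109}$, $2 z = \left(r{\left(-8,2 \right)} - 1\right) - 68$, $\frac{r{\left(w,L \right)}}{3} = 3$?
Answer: $- \frac{192709195}{4033} \approx -47783.0$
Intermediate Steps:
$r{\left(w,L \right)} = 9$ ($r{\left(w,L \right)} = 3 \cdot 3 = 9$)
$z = -30$ ($z = \frac{\left(9 - 1\right) - 68}{2} = \frac{8 - 68}{2} = \frac{1}{2} \left(-60\right) = -30$)
$X{\left(R \right)} = - \frac{98}{109} + \frac{R}{-7 + R}$ ($X{\left(R \right)} = \frac{R}{-7 + R} + 98 \left(- \frac{1}{109}\right) = \frac{R}{-7 + R} - \frac{98}{109} = - \frac{98}{109} + \frac{R}{-7 + R}$)
$-47783 + X{\left(z \right)} = -47783 + \frac{686 + 11 \left(-30\right)}{109 \left(-7 - 30\right)} = -47783 + \frac{686 - 330}{109 \left(-37\right)} = -47783 + \frac{1}{109} \left(- \frac{1}{37}\right) 356 = -47783 - \frac{356}{4033} = - \frac{192709195}{4033}$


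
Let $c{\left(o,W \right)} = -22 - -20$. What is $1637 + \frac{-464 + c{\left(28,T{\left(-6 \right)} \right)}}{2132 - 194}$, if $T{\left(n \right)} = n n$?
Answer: $\frac{1586020}{969} \approx 1636.8$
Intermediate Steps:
$T{\left(n \right)} = n^{2}$
$c{\left(o,W \right)} = -2$ ($c{\left(o,W \right)} = -22 + 20 = -2$)
$1637 + \frac{-464 + c{\left(28,T{\left(-6 \right)} \right)}}{2132 - 194} = 1637 + \frac{-464 - 2}{2132 - 194} = 1637 - \frac{466}{1938} = 1637 - \frac{233}{969} = \frac{1586020}{969}$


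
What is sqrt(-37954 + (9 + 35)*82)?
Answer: I*sqrt(34346) ≈ 185.33*I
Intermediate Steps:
sqrt(-37954 + (9 + 35)*82) = sqrt(-37954 + 44*82) = sqrt(-37954 + 3608) = sqrt(-34346) = I*sqrt(34346)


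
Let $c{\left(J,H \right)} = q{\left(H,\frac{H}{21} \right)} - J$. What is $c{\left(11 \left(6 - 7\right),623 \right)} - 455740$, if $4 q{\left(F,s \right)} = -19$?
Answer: $- \frac{1822935}{4} \approx -4.5573 \cdot 10^{5}$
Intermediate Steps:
$q{\left(F,s \right)} = - \frac{19}{4}$ ($q{\left(F,s \right)} = \frac{1}{4} \left(-19\right) = - \frac{19}{4}$)
$c{\left(J,H \right)} = - \frac{19}{4} - J$
$c{\left(11 \left(6 - 7\right),623 \right)} - 455740 = \left(- \frac{19}{4} - 11 \left(6 - 7\right)\right) - 455740 = \left(- \frac{19}{4} - 11 \left(-1\right)\right) - 455740 = \left(- \frac{19}{4} - -11\right) - 455740 = \left(- \frac{19}{4} + 11\right) - 455740 = \frac{25}{4} - 455740 = - \frac{1822935}{4}$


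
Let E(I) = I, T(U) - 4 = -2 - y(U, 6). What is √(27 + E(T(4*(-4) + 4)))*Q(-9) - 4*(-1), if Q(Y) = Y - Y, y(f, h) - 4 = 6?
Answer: 4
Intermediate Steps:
y(f, h) = 10 (y(f, h) = 4 + 6 = 10)
Q(Y) = 0
T(U) = -8 (T(U) = 4 + (-2 - 1*10) = 4 + (-2 - 10) = 4 - 12 = -8)
√(27 + E(T(4*(-4) + 4)))*Q(-9) - 4*(-1) = √(27 - 8)*0 - 4*(-1) = √19*0 + 4 = 0 + 4 = 4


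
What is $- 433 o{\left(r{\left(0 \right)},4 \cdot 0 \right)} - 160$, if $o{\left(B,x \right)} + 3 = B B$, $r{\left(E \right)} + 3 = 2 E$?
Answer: $-2758$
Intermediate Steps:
$r{\left(E \right)} = -3 + 2 E$
$o{\left(B,x \right)} = -3 + B^{2}$ ($o{\left(B,x \right)} = -3 + B B = -3 + B^{2}$)
$- 433 o{\left(r{\left(0 \right)},4 \cdot 0 \right)} - 160 = - 433 \left(-3 + \left(-3 + 2 \cdot 0\right)^{2}\right) - 160 = - 433 \left(-3 + \left(-3 + 0\right)^{2}\right) - 160 = - 433 \left(-3 + \left(-3\right)^{2}\right) - 160 = - 433 \left(-3 + 9\right) - 160 = \left(-433\right) 6 - 160 = -2598 - 160 = -2758$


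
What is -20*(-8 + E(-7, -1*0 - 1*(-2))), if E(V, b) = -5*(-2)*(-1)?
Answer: 360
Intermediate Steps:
E(V, b) = -10 (E(V, b) = 10*(-1) = -10)
-20*(-8 + E(-7, -1*0 - 1*(-2))) = -20*(-8 - 10) = -20*(-18) = 360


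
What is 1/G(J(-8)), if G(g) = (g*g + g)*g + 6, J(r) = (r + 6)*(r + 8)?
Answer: 1/6 ≈ 0.16667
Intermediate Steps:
J(r) = (6 + r)*(8 + r)
G(g) = 6 + g*(g + g**2) (G(g) = (g**2 + g)*g + 6 = (g + g**2)*g + 6 = g*(g + g**2) + 6 = 6 + g*(g + g**2))
1/G(J(-8)) = 1/(6 + (48 + (-8)**2 + 14*(-8))**2 + (48 + (-8)**2 + 14*(-8))**3) = 1/(6 + (48 + 64 - 112)**2 + (48 + 64 - 112)**3) = 1/(6 + 0**2 + 0**3) = 1/(6 + 0 + 0) = 1/6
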